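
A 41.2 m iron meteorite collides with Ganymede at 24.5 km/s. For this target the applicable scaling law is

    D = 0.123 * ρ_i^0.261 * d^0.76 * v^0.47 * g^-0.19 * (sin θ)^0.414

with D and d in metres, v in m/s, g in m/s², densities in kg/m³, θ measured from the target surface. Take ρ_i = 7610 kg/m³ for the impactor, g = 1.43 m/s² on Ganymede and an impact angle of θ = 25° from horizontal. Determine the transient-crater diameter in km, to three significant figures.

In SI units: v = 24500 m/s.
ρ_i^0.261 = 7610^0.261 = 10.30
d^0.76 = 41.2^0.76 = 16.88
v^0.47 = 24500^0.47 = 115.6
g^-0.19 = 1.43^-0.19 = 0.9343
(sin 25°)^0.414 = 0.4226^0.414 = 0.7001
D = 0.123 × 10.30 × 16.88 × 115.6 × 0.9343 × 0.7001 = 1617 m
   = 1.617 km

D ≈ 1.62 km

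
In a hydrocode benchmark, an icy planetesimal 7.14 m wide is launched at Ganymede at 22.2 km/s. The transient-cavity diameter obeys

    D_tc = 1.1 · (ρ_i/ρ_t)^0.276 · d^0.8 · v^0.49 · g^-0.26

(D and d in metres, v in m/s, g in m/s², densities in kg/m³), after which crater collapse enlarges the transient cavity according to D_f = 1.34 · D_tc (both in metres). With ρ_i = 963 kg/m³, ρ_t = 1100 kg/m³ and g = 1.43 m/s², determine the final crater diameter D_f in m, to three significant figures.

v = 22200 m/s.
(ρ_i/ρ_t)^0.276 = (963/1100)^0.276 = 0.9640
d^0.8 = 7.14^0.8 = 4.819
v^0.49 = 22200^0.49 = 134.8
g^-0.26 = 1.43^-0.26 = 0.9112
D_tc = 1.1 × 0.9640 × 4.819 × 134.8 × 0.9112 = 627.7 m
D_f = 1.34 × 627.7 = 841.1 m

D_f ≈ 841 m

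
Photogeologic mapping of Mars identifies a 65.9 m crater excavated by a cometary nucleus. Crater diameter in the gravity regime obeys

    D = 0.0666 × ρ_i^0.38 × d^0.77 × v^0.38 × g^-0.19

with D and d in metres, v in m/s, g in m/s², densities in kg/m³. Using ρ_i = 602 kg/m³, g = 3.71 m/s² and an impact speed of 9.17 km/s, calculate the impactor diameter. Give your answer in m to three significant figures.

Rearranging for d: d = [D / (0.0666 · 602^0.38 · 9170^0.38 · 3.71^-0.19)]^(1/0.77).
602^0.38 = 11.38
9170^0.38 = 32.04
3.71^-0.19 = 0.7795
Denominator = 0.0666 × 11.38 × 32.04 × 0.7795 = 18.93
D / 18.93 = 65.9 / 18.93 = 3.481
d = 3.481^(1/0.77) = 3.481^1.2987 = 5.053 m

d ≈ 5.05 m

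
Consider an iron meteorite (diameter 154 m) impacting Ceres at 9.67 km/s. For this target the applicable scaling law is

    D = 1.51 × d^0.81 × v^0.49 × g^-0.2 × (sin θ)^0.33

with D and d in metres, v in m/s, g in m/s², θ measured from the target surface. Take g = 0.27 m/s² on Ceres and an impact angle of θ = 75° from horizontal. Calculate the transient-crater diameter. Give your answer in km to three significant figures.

D ≈ 10.3 km

In SI units: v = 9670 m/s.
d^0.81 = 154^0.81 = 59.14
v^0.49 = 9670^0.49 = 89.71
g^-0.2 = 0.27^-0.2 = 1.299
(sin 75°)^0.33 = 0.9659^0.33 = 0.9886
D = 1.51 × 59.14 × 89.71 × 1.299 × 0.9886 = 10288 m
   = 10.29 km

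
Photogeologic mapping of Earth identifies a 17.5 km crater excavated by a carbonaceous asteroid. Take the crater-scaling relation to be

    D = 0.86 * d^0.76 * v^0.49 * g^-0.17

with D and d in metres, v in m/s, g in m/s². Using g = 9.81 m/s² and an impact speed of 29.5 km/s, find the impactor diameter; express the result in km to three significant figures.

Rearranging for d: d = [D / (0.86 · 29500^0.49 · 9.81^-0.17)]^(1/0.76).
D = 17500 m.
29500^0.49 = 155.0
9.81^-0.17 = 0.6783
Denominator = 0.86 × 155.0 × 0.6783 = 90.42
D / 90.42 = 17500 / 90.42 = 193.5
d = 193.5^(1/0.76) = 193.5^1.3158 = 1021 m

d ≈ 1.02 km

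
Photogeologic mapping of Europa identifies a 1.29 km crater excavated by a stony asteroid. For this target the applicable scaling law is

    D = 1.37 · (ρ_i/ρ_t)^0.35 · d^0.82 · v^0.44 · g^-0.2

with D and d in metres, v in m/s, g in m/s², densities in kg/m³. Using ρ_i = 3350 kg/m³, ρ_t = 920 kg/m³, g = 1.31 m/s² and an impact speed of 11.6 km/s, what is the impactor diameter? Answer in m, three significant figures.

d ≈ 17.2 m

Rearranging for d: d = [D / (1.37 · (3350/920)^0.35 · 11600^0.44 · 1.31^-0.2)]^(1/0.82).
D = 1290 m.
(3350/920)^0.35 = 1.572
11600^0.44 = 61.43
1.31^-0.2 = 0.9474
Denominator = 1.37 × 1.572 × 61.43 × 0.9474 = 125.3
D / 125.3 = 1290 / 125.3 = 10.30
d = 10.30^(1/0.82) = 10.30^1.2195 = 17.19 m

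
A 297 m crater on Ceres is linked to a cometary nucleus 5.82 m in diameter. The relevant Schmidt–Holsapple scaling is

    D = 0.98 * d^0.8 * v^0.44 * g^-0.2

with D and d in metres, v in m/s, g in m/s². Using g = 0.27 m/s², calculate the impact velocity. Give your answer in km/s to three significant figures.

v ≈ 9.79 km/s

Rearranging for v: v = [D / (0.98 · 5.82^0.8 · 0.27^-0.2)]^(1/0.44).
5.82^0.8 = 4.092
0.27^-0.2 = 1.299
Denominator = 0.98 × 4.092 × 1.299 = 5.209
D / 5.209 = 297 / 5.209 = 57.02
v = 57.02^(1/0.44) = 57.02^2.2727 = 9793 m/s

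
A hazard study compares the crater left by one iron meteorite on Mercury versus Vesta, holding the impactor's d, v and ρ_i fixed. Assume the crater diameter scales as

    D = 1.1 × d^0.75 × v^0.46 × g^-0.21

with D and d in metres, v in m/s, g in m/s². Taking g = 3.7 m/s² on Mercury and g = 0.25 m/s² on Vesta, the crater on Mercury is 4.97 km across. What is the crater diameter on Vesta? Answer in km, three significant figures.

D ≈ 8.75 km

All impactor-dependent factors cancel in the ratio, leaving D_Vesta/D_Mercury = (g_Vesta/g_Mercury)^-0.21.
(0.25/3.7)^-0.21 = 0.06757^-0.21 = 1.761
D_Vesta = 1.761 × 4.97 km = 8.75 km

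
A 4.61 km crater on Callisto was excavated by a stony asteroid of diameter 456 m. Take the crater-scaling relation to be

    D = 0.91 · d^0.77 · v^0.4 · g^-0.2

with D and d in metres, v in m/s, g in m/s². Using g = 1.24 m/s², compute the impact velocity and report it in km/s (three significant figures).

Rearranging for v: v = [D / (0.91 · 456^0.77 · 1.24^-0.2)]^(1/0.4).
D = 4610 m.
456^0.77 = 111.5
1.24^-0.2 = 0.9579
Denominator = 0.91 × 111.5 × 0.9579 = 97.19
D / 97.19 = 4610 / 97.19 = 47.43
v = 47.43^(1/0.4) = 47.43^2.5 = 15493 m/s

v ≈ 15.5 km/s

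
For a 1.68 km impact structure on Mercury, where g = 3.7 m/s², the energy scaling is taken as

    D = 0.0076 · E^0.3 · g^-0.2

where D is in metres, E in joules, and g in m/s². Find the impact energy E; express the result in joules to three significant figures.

Rearranging: E = [D / (0.0076 · g^-0.2)]^(1/0.3).
D = 1680 m.
g^-0.2 = 3.7^-0.2 = 0.7698
D / (0.0076 × 0.7698) = 1680 / (5.850 × 10^-3) = 2.872 × 10^5
E = (2.872 × 10^5)^3.3333 = 1.562 × 10^18 J

E ≈ 1.56 × 10^18 J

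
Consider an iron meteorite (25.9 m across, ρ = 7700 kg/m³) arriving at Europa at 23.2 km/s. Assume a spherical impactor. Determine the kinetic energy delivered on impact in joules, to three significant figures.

v = 23200 m/s.
Mass m = (π/6) ρ d³ = (π/6) × 7700 × (25.9)³ = 7.005 × 10^7 kg
E = ½ m v² = 0.5 × 7.005 × 10^7 × (23200)² = 1.885 × 10^16 J

E ≈ 1.89 × 10^16 J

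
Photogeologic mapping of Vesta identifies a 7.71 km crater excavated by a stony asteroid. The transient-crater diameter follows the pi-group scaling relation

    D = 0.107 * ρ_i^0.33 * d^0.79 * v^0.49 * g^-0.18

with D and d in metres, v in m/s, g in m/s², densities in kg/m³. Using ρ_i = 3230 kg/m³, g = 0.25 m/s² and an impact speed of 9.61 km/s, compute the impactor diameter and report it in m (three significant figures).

Rearranging for d: d = [D / (0.107 · 3230^0.33 · 9610^0.49 · 0.25^-0.18)]^(1/0.79).
D = 7710 m.
3230^0.33 = 14.39
9610^0.49 = 89.44
0.25^-0.18 = 1.283
Denominator = 0.107 × 14.39 × 89.44 × 1.283 = 176.7
D / 176.7 = 7710 / 176.7 = 43.63
d = 43.63^(1/0.79) = 43.63^1.2658 = 119.0 m

d ≈ 119 m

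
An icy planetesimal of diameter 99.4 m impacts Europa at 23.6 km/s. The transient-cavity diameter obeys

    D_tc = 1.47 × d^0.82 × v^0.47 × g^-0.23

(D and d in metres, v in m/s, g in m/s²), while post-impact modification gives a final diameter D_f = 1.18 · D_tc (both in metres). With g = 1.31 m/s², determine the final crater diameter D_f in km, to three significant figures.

D_f ≈ 8.04 km

v = 23600 m/s.
d^0.82 = 99.4^0.82 = 43.44
v^0.47 = 23600^0.47 = 113.6
g^-0.23 = 1.31^-0.23 = 0.9398
D_tc = 1.47 × 43.44 × 113.6 × 0.9398 = 6817 m
D_f = 1.18 × 6817 = 8044 m
     = 8.044 km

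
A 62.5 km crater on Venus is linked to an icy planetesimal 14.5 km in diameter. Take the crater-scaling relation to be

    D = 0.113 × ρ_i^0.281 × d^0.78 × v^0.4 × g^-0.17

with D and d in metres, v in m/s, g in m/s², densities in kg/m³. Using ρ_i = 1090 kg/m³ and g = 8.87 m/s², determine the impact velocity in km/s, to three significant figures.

Rearranging for v: v = [D / (0.113 · 1090^0.281 · 14500^0.78 · 8.87^-0.17)]^(1/0.4).
D = 62500 m.
1090^0.281 = 7.137
14500^0.78 = 1761
8.87^-0.17 = 0.6900
Denominator = 0.113 × 7.137 × 1761 × 0.6900 = 979.9
D / 979.9 = 62500 / 979.9 = 63.78
v = 63.78^(1/0.4) = 63.78^2.5 = 32487 m/s

v ≈ 32.5 km/s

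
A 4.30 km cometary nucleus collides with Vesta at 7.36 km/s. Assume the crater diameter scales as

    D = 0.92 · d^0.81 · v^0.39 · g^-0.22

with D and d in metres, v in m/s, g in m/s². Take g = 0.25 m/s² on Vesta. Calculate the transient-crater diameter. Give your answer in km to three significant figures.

D ≈ 35.3 km

In SI units: d = 4300 m, v = 7360 m/s.
d^0.81 = 4300^0.81 = 877.2
v^0.39 = 7360^0.39 = 32.22
g^-0.22 = 0.25^-0.22 = 1.357
D = 0.92 × 877.2 × 32.22 × 1.357 = 35285 m
   = 35.29 km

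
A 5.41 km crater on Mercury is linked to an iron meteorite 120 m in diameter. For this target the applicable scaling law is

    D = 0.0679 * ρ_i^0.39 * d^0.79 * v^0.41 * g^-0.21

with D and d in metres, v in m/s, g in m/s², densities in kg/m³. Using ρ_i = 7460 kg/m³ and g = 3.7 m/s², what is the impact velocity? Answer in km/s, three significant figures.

Rearranging for v: v = [D / (0.0679 · 7460^0.39 · 120^0.79 · 3.7^-0.21)]^(1/0.41).
D = 5410 m.
7460^0.39 = 32.39
120^0.79 = 43.91
3.7^-0.21 = 0.7598
Denominator = 0.0679 × 32.39 × 43.91 × 0.7598 = 73.37
D / 73.37 = 5410 / 73.37 = 73.74
v = 73.74^(1/0.41) = 73.74^2.439 = 35919 m/s

v ≈ 35.9 km/s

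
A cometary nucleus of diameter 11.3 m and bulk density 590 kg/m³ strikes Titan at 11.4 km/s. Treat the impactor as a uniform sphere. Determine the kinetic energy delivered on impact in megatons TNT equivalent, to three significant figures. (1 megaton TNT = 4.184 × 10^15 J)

v = 11400 m/s.
Mass m = (π/6) ρ d³ = (π/6) × 590 × (11.3)³ = 4.457 × 10^5 kg
E = ½ m v² = 0.5 × 4.457 × 10^5 × (11400)² = 2.896 × 10^13 J
   = 2.896 × 10^13 / 4.184×10^15 = 6.922 × 10^-3 Mt

E ≈ 6.92 × 10^-3 Mt TNT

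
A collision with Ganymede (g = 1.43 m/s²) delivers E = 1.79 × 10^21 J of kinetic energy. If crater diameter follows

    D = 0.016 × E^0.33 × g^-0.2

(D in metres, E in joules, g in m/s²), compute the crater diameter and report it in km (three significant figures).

D ≈ 154 km

E^0.33 = (1.79 × 10^21)^0.33 = 1.031 × 10^7
g^-0.2 = 1.43^-0.2 = 0.9310
D = 0.016 × 1.031 × 10^7 × 0.9310 = 1.536 × 10^5 m
   = 153.6 km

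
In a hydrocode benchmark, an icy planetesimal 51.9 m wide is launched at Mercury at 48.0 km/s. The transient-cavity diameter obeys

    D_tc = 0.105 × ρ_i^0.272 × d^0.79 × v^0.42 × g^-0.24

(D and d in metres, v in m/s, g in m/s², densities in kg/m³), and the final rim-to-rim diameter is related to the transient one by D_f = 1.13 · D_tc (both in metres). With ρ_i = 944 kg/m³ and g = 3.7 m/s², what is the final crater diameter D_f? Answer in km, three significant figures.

v = 48000 m/s.
ρ_i^0.272 = 944^0.272 = 6.445
d^0.79 = 51.9^0.79 = 22.65
v^0.42 = 48000^0.42 = 92.50
g^-0.24 = 3.7^-0.24 = 0.7305
D_tc = 0.105 × 6.445 × 22.65 × 92.50 × 0.7305 = 1036 m
D_f = 1.13 × 1036 = 1171 m
     = 1.171 km

D_f ≈ 1.17 km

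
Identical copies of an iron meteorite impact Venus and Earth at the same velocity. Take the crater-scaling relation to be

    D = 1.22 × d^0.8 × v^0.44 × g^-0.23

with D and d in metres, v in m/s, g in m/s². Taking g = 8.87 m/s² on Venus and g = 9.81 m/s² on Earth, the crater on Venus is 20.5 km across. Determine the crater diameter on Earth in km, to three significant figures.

All impactor-dependent factors cancel in the ratio, leaving D_Earth/D_Venus = (g_Earth/g_Venus)^-0.23.
(9.81/8.87)^-0.23 = 1.106^-0.23 = 0.9771
D_Earth = 0.9771 × 20.5 km = 20.0 km

D ≈ 20.0 km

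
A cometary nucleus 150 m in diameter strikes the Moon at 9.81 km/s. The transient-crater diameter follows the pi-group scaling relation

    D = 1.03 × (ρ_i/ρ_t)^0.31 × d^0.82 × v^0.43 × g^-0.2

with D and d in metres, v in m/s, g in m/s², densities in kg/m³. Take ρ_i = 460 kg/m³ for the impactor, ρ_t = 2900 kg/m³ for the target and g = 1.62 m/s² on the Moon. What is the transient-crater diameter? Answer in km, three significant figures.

In SI units: v = 9810 m/s.
(ρ_i/ρ_t)^0.31 = (460/2900)^0.31 = 0.5651
d^0.82 = 150^0.82 = 60.87
v^0.43 = 9810^0.43 = 52.05
g^-0.2 = 1.62^-0.2 = 0.9080
D = 1.03 × 0.5651 × 60.87 × 52.05 × 0.9080 = 1674 m
   = 1.674 km

D ≈ 1.67 km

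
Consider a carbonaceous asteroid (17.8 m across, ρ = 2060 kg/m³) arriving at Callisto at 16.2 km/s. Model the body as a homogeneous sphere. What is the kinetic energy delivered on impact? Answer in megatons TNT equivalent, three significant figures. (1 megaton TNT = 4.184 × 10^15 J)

E ≈ 0.191 Mt TNT

v = 16200 m/s.
Mass m = (π/6) ρ d³ = (π/6) × 2060 × (17.8)³ = 6.083 × 10^6 kg
E = ½ m v² = 0.5 × 6.083 × 10^6 × (16200)² = 7.982 × 10^14 J
   = 7.982 × 10^14 / 4.184×10^15 = 0.1908 Mt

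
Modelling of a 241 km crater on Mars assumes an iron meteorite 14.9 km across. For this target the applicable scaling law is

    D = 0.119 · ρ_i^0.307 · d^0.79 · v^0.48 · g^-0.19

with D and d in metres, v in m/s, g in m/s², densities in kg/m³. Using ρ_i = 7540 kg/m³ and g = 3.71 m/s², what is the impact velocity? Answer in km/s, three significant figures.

v ≈ 10.4 km/s

Rearranging for v: v = [D / (0.119 · 7540^0.307 · 14900^0.79 · 3.71^-0.19)]^(1/0.48).
D = 241000 m.
7540^0.307 = 15.50
14900^0.79 = 1981
3.71^-0.19 = 0.7795
Denominator = 0.119 × 15.50 × 1981 × 0.7795 = 2848
D / 2848 = 241000 / 2848 = 84.62
v = 84.62^(1/0.48) = 84.62^2.0833 = 10363 m/s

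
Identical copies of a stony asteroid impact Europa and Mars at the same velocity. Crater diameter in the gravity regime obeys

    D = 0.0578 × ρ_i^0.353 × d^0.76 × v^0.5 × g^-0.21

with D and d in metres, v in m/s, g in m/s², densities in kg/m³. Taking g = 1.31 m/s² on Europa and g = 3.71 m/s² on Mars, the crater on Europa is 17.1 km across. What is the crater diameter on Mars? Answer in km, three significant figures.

D ≈ 13.7 km

All impactor-dependent factors cancel in the ratio, leaving D_Mars/D_Europa = (g_Mars/g_Europa)^-0.21.
(3.71/1.31)^-0.21 = 2.832^-0.21 = 0.8036
D_Mars = 0.8036 × 17.1 km = 13.7 km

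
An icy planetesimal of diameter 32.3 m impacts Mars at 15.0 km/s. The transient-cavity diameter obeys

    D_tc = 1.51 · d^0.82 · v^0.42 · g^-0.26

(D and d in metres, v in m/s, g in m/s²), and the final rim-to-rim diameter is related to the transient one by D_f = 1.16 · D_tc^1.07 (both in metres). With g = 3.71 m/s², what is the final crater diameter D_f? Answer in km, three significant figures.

D_f ≈ 1.99 km

v = 15000 m/s.
d^0.82 = 32.3^0.82 = 17.28
v^0.42 = 15000^0.42 = 56.75
g^-0.26 = 3.71^-0.26 = 0.7112
D_tc = 1.51 × 17.28 × 56.75 × 0.7112 = 1053 m
D_f = 1.16 × (1053)^1.07 = 1988 m
     = 1.988 km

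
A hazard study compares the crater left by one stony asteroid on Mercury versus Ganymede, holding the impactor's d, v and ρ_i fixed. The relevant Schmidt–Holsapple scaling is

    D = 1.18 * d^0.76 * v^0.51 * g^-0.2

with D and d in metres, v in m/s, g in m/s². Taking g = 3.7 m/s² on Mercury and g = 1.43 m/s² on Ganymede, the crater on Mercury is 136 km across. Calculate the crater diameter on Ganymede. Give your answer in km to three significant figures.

D ≈ 164 km

All impactor-dependent factors cancel in the ratio, leaving D_Ganymede/D_Mercury = (g_Ganymede/g_Mercury)^-0.2.
(1.43/3.7)^-0.2 = 0.3865^-0.2 = 1.209
D_Ganymede = 1.209 × 136 km = 164 km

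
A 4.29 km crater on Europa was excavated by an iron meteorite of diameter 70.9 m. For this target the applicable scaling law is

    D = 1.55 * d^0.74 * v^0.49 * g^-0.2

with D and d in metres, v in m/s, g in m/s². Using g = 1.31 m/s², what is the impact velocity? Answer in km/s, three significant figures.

v ≈ 19.0 km/s

Rearranging for v: v = [D / (1.55 · 70.9^0.74 · 1.31^-0.2)]^(1/0.49).
D = 4290 m.
70.9^0.74 = 23.41
1.31^-0.2 = 0.9474
Denominator = 1.55 × 23.41 × 0.9474 = 34.38
D / 34.38 = 4290 / 34.38 = 124.8
v = 124.8^(1/0.49) = 124.8^2.0408 = 18965 m/s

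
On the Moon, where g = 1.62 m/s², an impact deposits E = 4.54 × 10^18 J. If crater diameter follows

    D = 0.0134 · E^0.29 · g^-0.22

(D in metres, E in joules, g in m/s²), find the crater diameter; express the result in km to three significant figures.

E^0.29 = (4.54 × 10^18)^0.29 = 2.574 × 10^5
g^-0.22 = 1.62^-0.22 = 0.8993
D = 0.0134 × 2.574 × 10^5 × 0.8993 = 3102 m
   = 3.102 km

D ≈ 3.10 km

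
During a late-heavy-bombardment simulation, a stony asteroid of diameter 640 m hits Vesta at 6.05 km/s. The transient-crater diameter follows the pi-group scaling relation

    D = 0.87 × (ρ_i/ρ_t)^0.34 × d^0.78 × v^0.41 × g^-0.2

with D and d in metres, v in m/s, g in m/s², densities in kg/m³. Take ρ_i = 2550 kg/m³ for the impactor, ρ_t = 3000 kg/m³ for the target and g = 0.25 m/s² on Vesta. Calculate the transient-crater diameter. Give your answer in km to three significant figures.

In SI units: v = 6050 m/s.
(ρ_i/ρ_t)^0.34 = (2550/3000)^0.34 = 0.9462
d^0.78 = 640^0.78 = 154.5
v^0.41 = 6050^0.41 = 35.52
g^-0.2 = 0.25^-0.2 = 1.320
D = 0.87 × 0.9462 × 154.5 × 35.52 × 1.320 = 5963 m
   = 5.963 km

D ≈ 5.96 km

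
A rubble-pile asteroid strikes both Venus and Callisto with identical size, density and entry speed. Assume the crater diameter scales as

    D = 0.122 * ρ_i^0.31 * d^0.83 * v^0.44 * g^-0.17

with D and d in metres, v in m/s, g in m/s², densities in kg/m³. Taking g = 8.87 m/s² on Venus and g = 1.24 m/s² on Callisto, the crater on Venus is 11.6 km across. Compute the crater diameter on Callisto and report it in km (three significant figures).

All impactor-dependent factors cancel in the ratio, leaving D_Callisto/D_Venus = (g_Callisto/g_Venus)^-0.17.
(1.24/8.87)^-0.17 = 0.1398^-0.17 = 1.397
D_Callisto = 1.397 × 11.6 km = 16.2 km

D ≈ 16.2 km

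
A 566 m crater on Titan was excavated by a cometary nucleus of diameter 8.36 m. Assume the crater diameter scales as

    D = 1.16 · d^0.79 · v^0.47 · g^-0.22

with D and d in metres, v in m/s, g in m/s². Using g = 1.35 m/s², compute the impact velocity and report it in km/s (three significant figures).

Rearranging for v: v = [D / (1.16 · 8.36^0.79 · 1.35^-0.22)]^(1/0.47).
8.36^0.79 = 5.352
1.35^-0.22 = 0.9361
Denominator = 1.16 × 5.352 × 0.9361 = 5.812
D / 5.812 = 566 / 5.812 = 97.38
v = 97.38^(1/0.47) = 97.38^2.1277 = 17016 m/s

v ≈ 17.0 km/s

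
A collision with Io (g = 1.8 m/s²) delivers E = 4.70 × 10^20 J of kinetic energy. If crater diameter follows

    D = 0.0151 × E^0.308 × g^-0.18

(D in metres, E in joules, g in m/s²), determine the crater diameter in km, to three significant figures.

E^0.308 = (4.70 × 10^20)^0.308 = 2.328 × 10^6
g^-0.18 = 1.8^-0.18 = 0.8996
D = 0.0151 × 2.328 × 10^6 × 0.8996 = 31623 m
   = 31.62 km

D ≈ 31.6 km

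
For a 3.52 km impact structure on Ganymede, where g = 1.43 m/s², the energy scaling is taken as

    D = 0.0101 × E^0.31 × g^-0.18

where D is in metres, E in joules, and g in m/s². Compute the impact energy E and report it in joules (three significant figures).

E ≈ 9.30 × 10^17 J

Rearranging: E = [D / (0.0101 · g^-0.18)]^(1/0.31).
D = 3520 m.
g^-0.18 = 1.43^-0.18 = 0.9376
D / (0.0101 × 0.9376) = 3520 / (9.470 × 10^-3) = 3.717 × 10^5
E = (3.717 × 10^5)^3.2258 = 9.297 × 10^17 J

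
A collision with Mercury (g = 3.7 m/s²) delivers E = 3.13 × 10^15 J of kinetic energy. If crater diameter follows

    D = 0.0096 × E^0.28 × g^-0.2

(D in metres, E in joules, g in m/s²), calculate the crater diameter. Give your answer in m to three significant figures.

E^0.28 = (3.13 × 10^15)^0.28 = 2.181 × 10^4
g^-0.2 = 3.7^-0.2 = 0.7698
D = 0.0096 × 2.181 × 10^4 × 0.7698 = 161.2 m

D ≈ 161 m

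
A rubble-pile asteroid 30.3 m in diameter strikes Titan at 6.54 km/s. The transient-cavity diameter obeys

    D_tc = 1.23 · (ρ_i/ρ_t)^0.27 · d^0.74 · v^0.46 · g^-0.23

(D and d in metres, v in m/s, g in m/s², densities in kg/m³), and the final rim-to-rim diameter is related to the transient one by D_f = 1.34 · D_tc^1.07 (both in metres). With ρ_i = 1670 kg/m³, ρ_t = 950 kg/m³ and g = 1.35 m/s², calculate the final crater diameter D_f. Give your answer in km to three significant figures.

v = 6540 m/s.
(ρ_i/ρ_t)^0.27 = (1670/950)^0.27 = 1.165
d^0.74 = 30.3^0.74 = 12.48
v^0.46 = 6540^0.46 = 56.91
g^-0.23 = 1.35^-0.23 = 0.9333
D_tc = 1.23 × 1.165 × 12.48 × 56.91 × 0.9333 = 949.9 m
D_f = 1.34 × (949.9)^1.07 = 2057 m
     = 2.057 km

D_f ≈ 2.06 km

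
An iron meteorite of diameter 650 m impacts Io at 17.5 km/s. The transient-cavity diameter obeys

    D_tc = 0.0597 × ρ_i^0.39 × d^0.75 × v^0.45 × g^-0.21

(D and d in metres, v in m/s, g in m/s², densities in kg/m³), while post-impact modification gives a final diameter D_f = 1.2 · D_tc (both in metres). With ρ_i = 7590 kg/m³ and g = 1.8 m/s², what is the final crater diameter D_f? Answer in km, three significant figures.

D_f ≈ 21.6 km

v = 17500 m/s.
ρ_i^0.39 = 7590^0.39 = 32.61
d^0.75 = 650^0.75 = 128.7
v^0.45 = 17500^0.45 = 81.16
g^-0.21 = 1.8^-0.21 = 0.8839
D_tc = 0.0597 × 32.61 × 128.7 × 81.16 × 0.8839 = 17970 m
D_f = 1.2 × 17970 = 21564 m
     = 21.56 km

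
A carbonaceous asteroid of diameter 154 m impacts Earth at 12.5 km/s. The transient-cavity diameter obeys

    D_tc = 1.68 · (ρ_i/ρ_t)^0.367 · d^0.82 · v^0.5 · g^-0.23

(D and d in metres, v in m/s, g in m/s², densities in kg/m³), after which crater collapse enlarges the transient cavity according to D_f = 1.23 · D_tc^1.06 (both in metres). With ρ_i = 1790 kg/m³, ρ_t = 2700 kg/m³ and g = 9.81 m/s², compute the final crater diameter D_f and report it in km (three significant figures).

v = 12500 m/s.
(ρ_i/ρ_t)^0.367 = (1790/2700)^0.367 = 0.8600
d^0.82 = 154^0.82 = 62.20
v^0.5 = 12500^0.5 = 111.8
g^-0.23 = 9.81^-0.23 = 0.5914
D_tc = 1.68 × 0.8600 × 62.20 × 111.8 × 0.5914 = 5942 m
D_f = 1.23 × (5942)^1.06 = 12310 m
     = 12.31 km

D_f ≈ 12.3 km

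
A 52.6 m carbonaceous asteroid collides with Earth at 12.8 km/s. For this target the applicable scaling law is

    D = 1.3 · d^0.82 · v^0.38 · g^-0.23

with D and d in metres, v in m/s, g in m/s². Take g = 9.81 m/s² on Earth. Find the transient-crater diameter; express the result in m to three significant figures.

In SI units: v = 12800 m/s.
d^0.82 = 52.6^0.82 = 25.78
v^0.38 = 12800^0.38 = 36.37
g^-0.23 = 9.81^-0.23 = 0.5914
D = 1.3 × 25.78 × 36.37 × 0.5914 = 720.9 m

D ≈ 721 m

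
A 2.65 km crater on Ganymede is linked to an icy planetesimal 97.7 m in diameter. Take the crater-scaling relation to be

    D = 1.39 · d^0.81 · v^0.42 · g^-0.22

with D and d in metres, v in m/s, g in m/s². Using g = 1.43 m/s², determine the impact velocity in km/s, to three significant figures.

v ≈ 11.3 km/s

Rearranging for v: v = [D / (1.39 · 97.7^0.81 · 1.43^-0.22)]^(1/0.42).
D = 2650 m.
97.7^0.81 = 40.91
1.43^-0.22 = 0.9243
Denominator = 1.39 × 40.91 × 0.9243 = 52.56
D / 52.56 = 2650 / 52.56 = 50.42
v = 50.42^(1/0.42) = 50.42^2.381 = 11321 m/s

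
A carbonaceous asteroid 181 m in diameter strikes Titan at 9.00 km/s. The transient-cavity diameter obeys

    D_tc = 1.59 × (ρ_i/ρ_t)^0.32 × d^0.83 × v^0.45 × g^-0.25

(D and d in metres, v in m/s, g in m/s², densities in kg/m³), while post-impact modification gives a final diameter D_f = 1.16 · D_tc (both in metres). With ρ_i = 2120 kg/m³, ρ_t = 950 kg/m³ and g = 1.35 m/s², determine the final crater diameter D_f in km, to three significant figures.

v = 9000 m/s.
(ρ_i/ρ_t)^0.32 = (2120/950)^0.32 = 1.293
d^0.83 = 181^0.83 = 74.80
v^0.45 = 9000^0.45 = 60.17
g^-0.25 = 1.35^-0.25 = 0.9277
D_tc = 1.59 × 1.293 × 74.80 × 60.17 × 0.9277 = 8584 m
D_f = 1.16 × 8584 = 9957 m
     = 9.957 km

D_f ≈ 9.96 km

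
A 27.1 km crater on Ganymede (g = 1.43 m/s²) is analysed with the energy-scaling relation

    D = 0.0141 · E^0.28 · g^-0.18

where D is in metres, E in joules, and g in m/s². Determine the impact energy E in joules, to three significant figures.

E ≈ 3.48 × 10^22 J

Rearranging: E = [D / (0.0141 · g^-0.18)]^(1/0.28).
D = 27100 m.
g^-0.18 = 1.43^-0.18 = 0.9376
D / (0.0141 × 0.9376) = 27100 / (0.01322) = 2.050 × 10^6
E = (2.050 × 10^6)^3.5714 = 3.482 × 10^22 J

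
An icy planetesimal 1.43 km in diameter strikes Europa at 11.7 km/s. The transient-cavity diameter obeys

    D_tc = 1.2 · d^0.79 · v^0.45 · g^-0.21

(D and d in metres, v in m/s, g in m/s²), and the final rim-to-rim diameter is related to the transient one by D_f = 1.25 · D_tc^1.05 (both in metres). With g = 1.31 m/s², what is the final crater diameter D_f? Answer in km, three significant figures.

D_f ≈ 49.4 km

In SI: d = 1430 m, v = 11700 m/s.
d^0.79 = 1430^0.79 = 311.0
v^0.45 = 11700^0.45 = 67.71
g^-0.21 = 1.31^-0.21 = 0.9449
D_tc = 1.2 × 311.0 × 67.71 × 0.9449 = 23880 m
D_f = 1.25 × (23880)^1.05 = 49414 m
     = 49.41 km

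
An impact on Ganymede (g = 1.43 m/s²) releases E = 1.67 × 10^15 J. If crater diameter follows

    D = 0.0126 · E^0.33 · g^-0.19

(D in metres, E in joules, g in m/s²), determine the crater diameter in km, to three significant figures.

D ≈ 1.24 km

E^0.33 = (1.67 × 10^15)^0.33 = 1.056 × 10^5
g^-0.19 = 1.43^-0.19 = 0.9343
D = 0.0126 × 1.056 × 10^5 × 0.9343 = 1243 m
   = 1.243 km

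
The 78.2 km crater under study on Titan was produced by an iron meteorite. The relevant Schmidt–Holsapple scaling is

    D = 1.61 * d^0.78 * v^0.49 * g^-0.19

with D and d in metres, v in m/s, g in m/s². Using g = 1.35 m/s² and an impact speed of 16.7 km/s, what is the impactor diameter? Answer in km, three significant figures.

Rearranging for d: d = [D / (1.61 · 16700^0.49 · 1.35^-0.19)]^(1/0.78).
D = 78200 m.
16700^0.49 = 117.3
1.35^-0.19 = 0.9446
Denominator = 1.61 × 117.3 × 0.9446 = 178.4
D / 178.4 = 78200 / 178.4 = 438.3
d = 438.3^(1/0.78) = 438.3^1.2821 = 2438 m

d ≈ 2.44 km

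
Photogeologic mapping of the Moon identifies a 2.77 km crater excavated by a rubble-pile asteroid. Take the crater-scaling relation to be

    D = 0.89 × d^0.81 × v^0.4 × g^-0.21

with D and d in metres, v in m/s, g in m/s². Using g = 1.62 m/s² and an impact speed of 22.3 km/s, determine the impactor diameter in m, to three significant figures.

Rearranging for d: d = [D / (0.89 · 22300^0.4 · 1.62^-0.21)]^(1/0.81).
D = 2770 m.
22300^0.4 = 54.87
1.62^-0.21 = 0.9037
Denominator = 0.89 × 54.87 × 0.9037 = 44.13
D / 44.13 = 2770 / 44.13 = 62.77
d = 62.77^(1/0.81) = 62.77^1.2346 = 165.8 m

d ≈ 166 m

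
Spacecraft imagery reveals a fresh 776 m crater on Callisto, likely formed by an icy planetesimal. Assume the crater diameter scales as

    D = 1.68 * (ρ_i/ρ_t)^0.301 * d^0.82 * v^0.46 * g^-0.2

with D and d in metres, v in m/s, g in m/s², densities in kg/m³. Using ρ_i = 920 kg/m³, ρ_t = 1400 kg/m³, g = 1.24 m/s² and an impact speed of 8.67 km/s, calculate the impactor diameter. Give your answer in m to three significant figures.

d ≈ 13.5 m

Rearranging for d: d = [D / (1.68 · (920/1400)^0.301 · 8670^0.46 · 1.24^-0.2)]^(1/0.82).
(920/1400)^0.301 = 0.8813
8670^0.46 = 64.79
1.24^-0.2 = 0.9579
Denominator = 1.68 × 0.8813 × 64.79 × 0.9579 = 91.89
D / 91.89 = 776 / 91.89 = 8.445
d = 8.445^(1/0.82) = 8.445^1.2195 = 13.49 m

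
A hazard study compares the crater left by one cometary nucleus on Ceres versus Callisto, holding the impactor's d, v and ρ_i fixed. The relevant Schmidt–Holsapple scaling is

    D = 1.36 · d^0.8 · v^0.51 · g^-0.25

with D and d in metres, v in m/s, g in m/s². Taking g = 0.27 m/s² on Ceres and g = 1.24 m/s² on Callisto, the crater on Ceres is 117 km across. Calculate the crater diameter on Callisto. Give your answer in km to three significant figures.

All impactor-dependent factors cancel in the ratio, leaving D_Callisto/D_Ceres = (g_Callisto/g_Ceres)^-0.25.
(1.24/0.27)^-0.25 = 4.593^-0.25 = 0.6831
D_Callisto = 0.6831 × 117 km = 79.9 km

D ≈ 79.9 km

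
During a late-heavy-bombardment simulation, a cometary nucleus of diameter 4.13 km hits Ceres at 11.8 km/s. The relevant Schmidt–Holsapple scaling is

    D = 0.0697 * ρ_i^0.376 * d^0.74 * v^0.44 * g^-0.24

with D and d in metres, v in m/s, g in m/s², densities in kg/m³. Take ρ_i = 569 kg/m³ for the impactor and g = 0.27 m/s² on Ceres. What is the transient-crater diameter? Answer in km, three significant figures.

In SI units: d = 4130 m, v = 11800 m/s.
ρ_i^0.376 = 569^0.376 = 10.86
d^0.74 = 4130^0.74 = 474.0
v^0.44 = 11800^0.44 = 61.89
g^-0.24 = 0.27^-0.24 = 1.369
D = 0.0697 × 10.86 × 474.0 × 61.89 × 1.369 = 30399 m
   = 30.40 km

D ≈ 30.4 km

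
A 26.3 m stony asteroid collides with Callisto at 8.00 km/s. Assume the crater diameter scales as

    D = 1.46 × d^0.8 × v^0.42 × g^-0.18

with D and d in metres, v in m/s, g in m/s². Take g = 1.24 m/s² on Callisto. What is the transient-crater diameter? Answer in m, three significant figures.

In SI units: v = 8000 m/s.
d^0.8 = 26.3^0.8 = 13.68
v^0.42 = 8000^0.42 = 43.58
g^-0.18 = 1.24^-0.18 = 0.9620
D = 1.46 × 13.68 × 43.58 × 0.9620 = 837.3 m

D ≈ 837 m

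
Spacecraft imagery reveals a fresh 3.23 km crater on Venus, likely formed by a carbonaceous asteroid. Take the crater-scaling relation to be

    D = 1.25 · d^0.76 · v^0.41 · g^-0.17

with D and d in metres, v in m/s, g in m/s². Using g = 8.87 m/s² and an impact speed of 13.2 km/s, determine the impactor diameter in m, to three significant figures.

Rearranging for d: d = [D / (1.25 · 13200^0.41 · 8.87^-0.17)]^(1/0.76).
D = 3230 m.
13200^0.41 = 48.91
8.87^-0.17 = 0.6900
Denominator = 1.25 × 48.91 × 0.6900 = 42.18
D / 42.18 = 3230 / 42.18 = 76.58
d = 76.58^(1/0.76) = 76.58^1.3158 = 301.4 m

d ≈ 301 m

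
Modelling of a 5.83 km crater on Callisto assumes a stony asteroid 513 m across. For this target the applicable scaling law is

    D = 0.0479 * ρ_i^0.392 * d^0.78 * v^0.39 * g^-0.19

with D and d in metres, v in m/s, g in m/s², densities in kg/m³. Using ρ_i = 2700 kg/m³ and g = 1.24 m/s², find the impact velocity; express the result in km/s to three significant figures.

v ≈ 16.4 km/s

Rearranging for v: v = [D / (0.0479 · 2700^0.392 · 513^0.78 · 1.24^-0.19)]^(1/0.39).
D = 5830 m.
2700^0.392 = 22.14
513^0.78 = 130.0
1.24^-0.19 = 0.9600
Denominator = 0.0479 × 22.14 × 130.0 × 0.9600 = 132.4
D / 132.4 = 5830 / 132.4 = 44.03
v = 44.03^(1/0.39) = 44.03^2.5641 = 16396 m/s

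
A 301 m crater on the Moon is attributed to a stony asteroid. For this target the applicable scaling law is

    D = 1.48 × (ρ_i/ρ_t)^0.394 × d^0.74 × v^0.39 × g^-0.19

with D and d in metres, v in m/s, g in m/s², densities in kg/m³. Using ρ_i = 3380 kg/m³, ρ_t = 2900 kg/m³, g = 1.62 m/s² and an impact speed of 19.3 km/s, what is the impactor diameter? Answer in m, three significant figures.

Rearranging for d: d = [D / (1.48 · (3380/2900)^0.394 · 19300^0.39 · 1.62^-0.19)]^(1/0.74).
(3380/2900)^0.394 = 1.062
19300^0.39 = 46.92
1.62^-0.19 = 0.9124
Denominator = 1.48 × 1.062 × 46.92 × 0.9124 = 67.29
D / 67.29 = 301 / 67.29 = 4.473
d = 4.473^(1/0.74) = 4.473^1.3514 = 7.572 m

d ≈ 7.57 m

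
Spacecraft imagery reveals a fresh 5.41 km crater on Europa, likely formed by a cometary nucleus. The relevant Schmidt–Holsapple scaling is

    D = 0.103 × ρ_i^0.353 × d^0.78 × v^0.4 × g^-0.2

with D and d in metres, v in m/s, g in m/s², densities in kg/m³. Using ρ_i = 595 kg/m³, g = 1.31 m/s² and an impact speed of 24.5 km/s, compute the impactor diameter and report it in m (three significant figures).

Rearranging for d: d = [D / (0.103 · 595^0.353 · 24500^0.4 · 1.31^-0.2)]^(1/0.78).
D = 5410 m.
595^0.353 = 9.537
24500^0.4 = 56.97
1.31^-0.2 = 0.9474
Denominator = 0.103 × 9.537 × 56.97 × 0.9474 = 53.02
D / 53.02 = 5410 / 53.02 = 102.0
d = 102.0^(1/0.78) = 102.0^1.2821 = 376.0 m

d ≈ 376 m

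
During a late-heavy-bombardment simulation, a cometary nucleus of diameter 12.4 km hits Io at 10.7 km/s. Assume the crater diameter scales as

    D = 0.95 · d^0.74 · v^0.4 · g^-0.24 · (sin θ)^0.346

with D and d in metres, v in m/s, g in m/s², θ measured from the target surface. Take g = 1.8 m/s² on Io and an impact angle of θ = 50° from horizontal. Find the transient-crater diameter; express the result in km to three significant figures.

D ≈ 32.9 km

In SI units: d = 12400 m, v = 10700 m/s.
d^0.74 = 12400^0.74 = 1069
v^0.4 = 10700^0.4 = 40.90
g^-0.24 = 1.8^-0.24 = 0.8684
(sin 50°)^0.346 = 0.7660^0.346 = 0.9119
D = 0.95 × 1069 × 40.90 × 0.8684 × 0.9119 = 32892 m
   = 32.89 km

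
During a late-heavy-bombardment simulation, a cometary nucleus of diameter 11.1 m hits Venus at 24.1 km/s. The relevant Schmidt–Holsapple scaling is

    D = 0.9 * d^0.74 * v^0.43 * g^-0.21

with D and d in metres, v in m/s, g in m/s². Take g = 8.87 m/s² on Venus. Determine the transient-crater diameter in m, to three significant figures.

D ≈ 259 m

In SI units: v = 24100 m/s.
d^0.74 = 11.1^0.74 = 5.937
v^0.43 = 24100^0.43 = 76.61
g^-0.21 = 8.87^-0.21 = 0.6323
D = 0.9 × 5.937 × 76.61 × 0.6323 = 258.8 m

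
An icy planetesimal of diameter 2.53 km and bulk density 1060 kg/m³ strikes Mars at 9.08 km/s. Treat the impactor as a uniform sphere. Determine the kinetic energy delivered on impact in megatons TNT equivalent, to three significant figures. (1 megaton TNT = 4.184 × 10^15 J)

E ≈ 88600 Mt TNT

d = 2530 m; v = 9080 m/s.
Mass m = (π/6) ρ d³ = (π/6) × 1060 × (2530)³ = 8.988 × 10^12 kg
E = ½ m v² = 0.5 × 8.988 × 10^12 × (9080)² = 3.705 × 10^20 J
   = 3.705 × 10^20 / 4.184×10^15 = 88552 Mt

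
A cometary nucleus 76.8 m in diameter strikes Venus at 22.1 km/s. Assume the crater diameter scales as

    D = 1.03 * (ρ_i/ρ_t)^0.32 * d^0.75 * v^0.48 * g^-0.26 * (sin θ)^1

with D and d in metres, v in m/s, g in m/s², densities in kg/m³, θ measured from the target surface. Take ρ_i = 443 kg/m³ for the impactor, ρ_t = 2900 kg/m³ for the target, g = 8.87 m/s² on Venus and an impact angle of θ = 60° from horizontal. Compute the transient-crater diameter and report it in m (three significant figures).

D ≈ 875 m

In SI units: v = 22100 m/s.
(ρ_i/ρ_t)^0.32 = (443/2900)^0.32 = 0.5481
d^0.75 = 76.8^0.75 = 25.94
v^0.48 = 22100^0.48 = 121.7
g^-0.26 = 8.87^-0.26 = 0.5669
(sin 60°)^1 = 0.8660^1 = 0.8660
D = 1.03 × 0.5481 × 25.94 × 121.7 × 0.5669 × 0.8660 = 874.9 m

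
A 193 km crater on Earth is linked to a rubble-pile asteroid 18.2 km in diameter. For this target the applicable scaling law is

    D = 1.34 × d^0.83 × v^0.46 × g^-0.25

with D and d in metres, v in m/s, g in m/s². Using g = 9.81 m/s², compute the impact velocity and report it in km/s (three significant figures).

Rearranging for v: v = [D / (1.34 · 18200^0.83 · 9.81^-0.25)]^(1/0.46).
D = 193000 m.
18200^0.83 = 3434
9.81^-0.25 = 0.5650
Denominator = 1.34 × 3434 × 0.5650 = 2600
D / 2600 = 193000 / 2600 = 74.23
v = 74.23^(1/0.46) = 74.23^2.1739 = 11653 m/s

v ≈ 11.7 km/s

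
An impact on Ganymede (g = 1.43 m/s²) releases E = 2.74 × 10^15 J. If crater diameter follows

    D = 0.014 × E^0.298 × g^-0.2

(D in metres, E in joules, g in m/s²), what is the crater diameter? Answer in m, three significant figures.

D ≈ 519 m

E^0.298 = (2.74 × 10^15)^0.298 = 3.985 × 10^4
g^-0.2 = 1.43^-0.2 = 0.9310
D = 0.014 × 3.985 × 10^4 × 0.9310 = 519.4 m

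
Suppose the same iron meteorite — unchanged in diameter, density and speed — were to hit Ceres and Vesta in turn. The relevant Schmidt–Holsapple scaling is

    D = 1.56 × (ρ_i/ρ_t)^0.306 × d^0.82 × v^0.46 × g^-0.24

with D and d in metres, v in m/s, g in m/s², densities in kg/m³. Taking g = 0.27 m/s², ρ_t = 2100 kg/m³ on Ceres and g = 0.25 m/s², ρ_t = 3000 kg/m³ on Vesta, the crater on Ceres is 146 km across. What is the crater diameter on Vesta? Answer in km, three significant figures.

The impactor-only factors (d, v, ρ_i) cancel in the ratio, leaving D_Vesta/D_Ceres = (g_Vesta/g_Ceres)^-0.24 · (ρ_t,Ceres/ρ_t,Vesta)^0.306.
(0.25/0.27)^-0.24 = 0.9259^-0.24 = 1.019
(2100/3000)^0.306 = 0.7000^0.306 = 0.8966
Ratio = 1.019 × 0.8966 = 0.9136
D_Vesta = 0.9136 × 146 km = 133 km

D ≈ 133 km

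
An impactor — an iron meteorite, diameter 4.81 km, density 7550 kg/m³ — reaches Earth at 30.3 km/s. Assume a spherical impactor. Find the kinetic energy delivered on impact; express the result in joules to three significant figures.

E ≈ 2.02 × 10^23 J

d = 4810 m; v = 30300 m/s.
Mass m = (π/6) ρ d³ = (π/6) × 7550 × (4810)³ = 4.399 × 10^14 kg
E = ½ m v² = 0.5 × 4.399 × 10^14 × (30300)² = 2.019 × 10^23 J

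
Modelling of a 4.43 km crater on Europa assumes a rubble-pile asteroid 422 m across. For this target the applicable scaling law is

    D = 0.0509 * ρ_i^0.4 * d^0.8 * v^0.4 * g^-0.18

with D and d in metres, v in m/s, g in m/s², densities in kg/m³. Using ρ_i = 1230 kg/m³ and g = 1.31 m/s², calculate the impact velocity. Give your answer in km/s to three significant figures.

Rearranging for v: v = [D / (0.0509 · 1230^0.4 · 422^0.8 · 1.31^-0.18)]^(1/0.4).
D = 4430 m.
1230^0.4 = 17.22
422^0.8 = 126.0
1.31^-0.18 = 0.9526
Denominator = 0.0509 × 17.22 × 126.0 × 0.9526 = 105.2
D / 105.2 = 4430 / 105.2 = 42.11
v = 42.11^(1/0.4) = 42.11^2.5 = 11507 m/s

v ≈ 11.5 km/s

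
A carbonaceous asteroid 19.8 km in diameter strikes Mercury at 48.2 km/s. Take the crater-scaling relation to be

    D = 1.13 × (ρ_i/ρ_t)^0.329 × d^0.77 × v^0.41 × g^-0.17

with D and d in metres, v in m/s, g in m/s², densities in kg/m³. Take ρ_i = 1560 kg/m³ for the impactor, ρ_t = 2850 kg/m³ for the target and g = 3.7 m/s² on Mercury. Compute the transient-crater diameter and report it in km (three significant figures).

In SI units: d = 19800 m, v = 48200 m/s.
(ρ_i/ρ_t)^0.329 = (1560/2850)^0.329 = 0.8202
d^0.77 = 19800^0.77 = 2034
v^0.41 = 48200^0.41 = 83.19
g^-0.17 = 3.7^-0.17 = 0.8006
D = 1.13 × 0.8202 × 2034 × 83.19 × 0.8006 = 1.256 × 10^5 m
   = 125.6 km

D ≈ 126 km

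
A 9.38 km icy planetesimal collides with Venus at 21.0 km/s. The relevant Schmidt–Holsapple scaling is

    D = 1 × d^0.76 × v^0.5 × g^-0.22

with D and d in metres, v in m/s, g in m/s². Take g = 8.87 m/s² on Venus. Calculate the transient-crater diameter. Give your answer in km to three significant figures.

D ≈ 93.6 km

In SI units: d = 9380 m, v = 21000 m/s.
d^0.76 = 9380^0.76 = 1044
v^0.5 = 21000^0.5 = 144.9
g^-0.22 = 8.87^-0.22 = 0.6187
D = 1 × 1044 × 144.9 × 0.6187 = 93594 m
   = 93.59 km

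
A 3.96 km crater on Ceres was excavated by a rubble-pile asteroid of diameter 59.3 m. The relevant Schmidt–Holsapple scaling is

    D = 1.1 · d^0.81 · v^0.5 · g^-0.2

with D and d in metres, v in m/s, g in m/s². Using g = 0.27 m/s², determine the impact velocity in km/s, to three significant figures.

v ≈ 10.3 km/s

Rearranging for v: v = [D / (1.1 · 59.3^0.81 · 0.27^-0.2)]^(1/0.5).
D = 3960 m.
59.3^0.81 = 27.30
0.27^-0.2 = 1.299
Denominator = 1.1 × 27.30 × 1.299 = 39.01
D / 39.01 = 3960 / 39.01 = 101.5
v = 101.5^(1/0.5) = 101.5^2 = 10302 m/s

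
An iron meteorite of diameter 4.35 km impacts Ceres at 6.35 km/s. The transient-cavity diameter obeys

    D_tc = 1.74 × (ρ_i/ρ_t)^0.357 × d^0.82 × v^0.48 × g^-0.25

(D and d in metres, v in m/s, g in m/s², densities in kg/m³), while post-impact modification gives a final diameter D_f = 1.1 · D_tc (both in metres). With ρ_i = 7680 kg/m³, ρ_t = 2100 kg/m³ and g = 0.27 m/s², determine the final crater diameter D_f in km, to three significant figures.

D_f ≈ 272 km

In SI: d = 4350 m, v = 6350 m/s.
(ρ_i/ρ_t)^0.357 = (7680/2100)^0.357 = 1.589
d^0.82 = 4350^0.82 = 962.9
v^0.48 = 6350^0.48 = 66.89
g^-0.25 = 0.27^-0.25 = 1.387
D_tc = 1.74 × 1.589 × 962.9 × 66.89 × 1.387 = 2.470 × 10^5 m
D_f = 1.1 × 2.470 × 10^5 = 2.717 × 10^5 m
     = 271.7 km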